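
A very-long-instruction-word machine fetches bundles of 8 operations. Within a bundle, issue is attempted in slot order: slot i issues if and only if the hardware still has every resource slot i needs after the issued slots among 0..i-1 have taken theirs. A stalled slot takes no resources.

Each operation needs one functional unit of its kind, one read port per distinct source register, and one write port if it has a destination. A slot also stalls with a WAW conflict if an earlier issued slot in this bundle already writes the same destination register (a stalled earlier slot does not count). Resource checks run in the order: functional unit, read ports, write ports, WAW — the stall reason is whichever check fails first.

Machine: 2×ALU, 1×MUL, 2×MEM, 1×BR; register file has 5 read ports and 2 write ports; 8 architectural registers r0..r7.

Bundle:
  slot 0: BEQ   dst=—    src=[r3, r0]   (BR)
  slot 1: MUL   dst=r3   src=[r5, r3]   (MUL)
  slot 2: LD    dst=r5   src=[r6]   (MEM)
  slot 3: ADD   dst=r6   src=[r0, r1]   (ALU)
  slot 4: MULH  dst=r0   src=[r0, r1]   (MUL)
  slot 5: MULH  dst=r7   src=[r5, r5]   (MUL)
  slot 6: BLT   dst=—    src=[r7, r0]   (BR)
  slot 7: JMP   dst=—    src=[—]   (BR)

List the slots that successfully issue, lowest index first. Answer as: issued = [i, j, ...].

issued = [0, 1, 2]

  0. BR ⇒ go  {2A/1Mu/2Ld/0B | 3r 2w}
  1. MUL→r3 ⇒ go  {2A/0Mu/2Ld/0B | 1r 1w}
  2. MEM→r5 ⇒ go  {2A/0Mu/1Ld/0B | 0r 0w}
  3. ALU→r6 ⇒ no(RD_PORT)  {2A/0Mu/1Ld/0B | 0r 0w}
  4. MUL→r0 ⇒ no(FU)  {2A/0Mu/1Ld/0B | 0r 0w}
  5. MUL→r7 ⇒ no(FU)  {2A/0Mu/1Ld/0B | 0r 0w}
  6. BR ⇒ no(FU)  {2A/0Mu/1Ld/0B | 0r 0w}
  7. BR ⇒ no(FU)  {2A/0Mu/1Ld/0B | 0r 0w}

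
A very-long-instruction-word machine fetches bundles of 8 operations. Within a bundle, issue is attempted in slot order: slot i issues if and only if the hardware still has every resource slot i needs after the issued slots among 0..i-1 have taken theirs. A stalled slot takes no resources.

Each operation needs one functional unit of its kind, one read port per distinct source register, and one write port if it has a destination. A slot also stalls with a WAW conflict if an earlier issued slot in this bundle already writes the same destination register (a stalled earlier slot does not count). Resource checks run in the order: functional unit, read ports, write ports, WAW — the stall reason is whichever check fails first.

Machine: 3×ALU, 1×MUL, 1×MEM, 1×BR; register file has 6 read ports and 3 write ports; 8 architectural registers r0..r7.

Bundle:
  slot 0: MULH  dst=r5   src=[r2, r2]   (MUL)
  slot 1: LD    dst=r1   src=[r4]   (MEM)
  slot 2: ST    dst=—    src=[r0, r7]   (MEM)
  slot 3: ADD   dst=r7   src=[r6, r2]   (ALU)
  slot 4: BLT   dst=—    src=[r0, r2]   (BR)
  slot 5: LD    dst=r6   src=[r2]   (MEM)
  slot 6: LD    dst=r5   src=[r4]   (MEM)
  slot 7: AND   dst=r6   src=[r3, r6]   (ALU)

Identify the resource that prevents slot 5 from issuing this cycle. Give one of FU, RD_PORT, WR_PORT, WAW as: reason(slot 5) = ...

reason(slot 5) = FU

(0) want 1×MUL +1rd +1wr — yes → AL3|MU0|ME1|BR1|rd5|wr2
(1) want 1×MEM +1rd +1wr — yes → AL3|MU0|ME0|BR1|rd4|wr1
(2) want 1×MEM +2rd +0wr — FU → AL3|MU0|ME0|BR1|rd4|wr1
(3) want 1×ALU +2rd +1wr — yes → AL2|MU0|ME0|BR1|rd2|wr0
(4) want 1×BR +2rd +0wr — yes → AL2|MU0|ME0|BR0|rd0|wr0
(5) want 1×MEM +1rd +1wr — FU → AL2|MU0|ME0|BR0|rd0|wr0
(6) want 1×MEM +1rd +1wr — FU → AL2|MU0|ME0|BR0|rd0|wr0
(7) want 1×ALU +2rd +1wr — RD_PORT → AL2|MU0|ME0|BR0|rd0|wr0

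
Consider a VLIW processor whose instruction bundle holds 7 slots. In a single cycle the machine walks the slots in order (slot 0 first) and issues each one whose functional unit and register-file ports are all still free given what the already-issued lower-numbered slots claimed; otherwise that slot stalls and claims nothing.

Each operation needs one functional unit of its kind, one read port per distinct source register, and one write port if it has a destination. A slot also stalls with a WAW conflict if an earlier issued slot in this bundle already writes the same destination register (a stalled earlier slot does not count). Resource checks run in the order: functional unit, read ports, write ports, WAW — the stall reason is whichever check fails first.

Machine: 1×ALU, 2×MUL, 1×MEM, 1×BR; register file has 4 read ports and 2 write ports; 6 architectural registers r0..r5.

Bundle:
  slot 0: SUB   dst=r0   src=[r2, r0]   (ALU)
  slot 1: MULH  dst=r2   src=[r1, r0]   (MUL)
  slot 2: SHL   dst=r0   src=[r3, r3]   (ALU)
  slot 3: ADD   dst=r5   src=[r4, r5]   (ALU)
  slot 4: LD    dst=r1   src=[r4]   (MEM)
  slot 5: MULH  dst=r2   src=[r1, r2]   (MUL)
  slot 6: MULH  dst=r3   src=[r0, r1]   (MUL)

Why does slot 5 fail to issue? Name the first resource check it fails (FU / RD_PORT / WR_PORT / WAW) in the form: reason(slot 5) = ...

(0) want 1×ALU +2rd +1wr — yes → AL0|MU2|ME1|BR1|rd2|wr1
(1) want 1×MUL +2rd +1wr — yes → AL0|MU1|ME1|BR1|rd0|wr0
(2) want 1×ALU +1rd +1wr — FU → AL0|MU1|ME1|BR1|rd0|wr0
(3) want 1×ALU +2rd +1wr — FU → AL0|MU1|ME1|BR1|rd0|wr0
(4) want 1×MEM +1rd +1wr — RD_PORT → AL0|MU1|ME1|BR1|rd0|wr0
(5) want 1×MUL +2rd +1wr — RD_PORT → AL0|MU1|ME1|BR1|rd0|wr0
(6) want 1×MUL +2rd +1wr — RD_PORT → AL0|MU1|ME1|BR1|rd0|wr0

reason(slot 5) = RD_PORT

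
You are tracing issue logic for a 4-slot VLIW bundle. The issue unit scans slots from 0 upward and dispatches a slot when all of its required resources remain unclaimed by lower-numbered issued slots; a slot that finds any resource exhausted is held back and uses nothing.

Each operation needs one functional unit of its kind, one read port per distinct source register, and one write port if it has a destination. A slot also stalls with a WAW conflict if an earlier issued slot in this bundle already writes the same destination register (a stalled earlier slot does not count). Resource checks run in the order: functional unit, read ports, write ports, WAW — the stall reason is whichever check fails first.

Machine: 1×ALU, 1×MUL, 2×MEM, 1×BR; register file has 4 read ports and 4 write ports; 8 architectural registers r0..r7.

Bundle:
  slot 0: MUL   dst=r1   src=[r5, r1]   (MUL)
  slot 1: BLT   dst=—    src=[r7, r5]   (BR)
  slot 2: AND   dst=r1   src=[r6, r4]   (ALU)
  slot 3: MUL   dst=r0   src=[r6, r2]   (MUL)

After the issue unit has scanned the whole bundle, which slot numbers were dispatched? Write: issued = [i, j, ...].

(0) want 1×MUL +2rd +1wr — yes → AL1|MU0|ME2|BR1|rd2|wr3
(1) want 1×BR +2rd +0wr — yes → AL1|MU0|ME2|BR0|rd0|wr3
(2) want 1×ALU +2rd +1wr — RD_PORT → AL1|MU0|ME2|BR0|rd0|wr3
(3) want 1×MUL +2rd +1wr — FU → AL1|MU0|ME2|BR0|rd0|wr3

issued = [0, 1]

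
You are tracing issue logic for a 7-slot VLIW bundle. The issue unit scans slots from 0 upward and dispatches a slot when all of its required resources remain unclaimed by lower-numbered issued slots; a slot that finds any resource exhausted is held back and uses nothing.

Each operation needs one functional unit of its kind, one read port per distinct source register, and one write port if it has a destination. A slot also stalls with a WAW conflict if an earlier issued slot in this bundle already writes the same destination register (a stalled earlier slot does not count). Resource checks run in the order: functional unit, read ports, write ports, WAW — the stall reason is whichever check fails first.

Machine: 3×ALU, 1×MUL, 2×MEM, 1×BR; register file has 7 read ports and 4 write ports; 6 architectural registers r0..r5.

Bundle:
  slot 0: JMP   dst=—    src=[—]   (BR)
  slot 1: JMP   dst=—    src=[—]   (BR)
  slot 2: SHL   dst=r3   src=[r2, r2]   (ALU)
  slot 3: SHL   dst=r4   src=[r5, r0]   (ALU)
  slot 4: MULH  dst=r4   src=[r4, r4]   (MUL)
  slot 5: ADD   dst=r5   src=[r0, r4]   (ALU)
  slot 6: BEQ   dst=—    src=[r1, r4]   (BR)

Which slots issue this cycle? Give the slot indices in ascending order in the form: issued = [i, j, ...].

slot 0 (BR): ISSUE — free A3,Mu1,Ld2,B0 rp7 wp4
slot 1 (BR): stall FU — free A3,Mu1,Ld2,B0 rp7 wp4
slot 2 (ALU): ISSUE — free A2,Mu1,Ld2,B0 rp6 wp3
slot 3 (ALU): ISSUE — free A1,Mu1,Ld2,B0 rp4 wp2
slot 4 (MUL): stall WAW — free A1,Mu1,Ld2,B0 rp4 wp2
slot 5 (ALU): ISSUE — free A0,Mu1,Ld2,B0 rp2 wp1
slot 6 (BR): stall FU — free A0,Mu1,Ld2,B0 rp2 wp1

issued = [0, 2, 3, 5]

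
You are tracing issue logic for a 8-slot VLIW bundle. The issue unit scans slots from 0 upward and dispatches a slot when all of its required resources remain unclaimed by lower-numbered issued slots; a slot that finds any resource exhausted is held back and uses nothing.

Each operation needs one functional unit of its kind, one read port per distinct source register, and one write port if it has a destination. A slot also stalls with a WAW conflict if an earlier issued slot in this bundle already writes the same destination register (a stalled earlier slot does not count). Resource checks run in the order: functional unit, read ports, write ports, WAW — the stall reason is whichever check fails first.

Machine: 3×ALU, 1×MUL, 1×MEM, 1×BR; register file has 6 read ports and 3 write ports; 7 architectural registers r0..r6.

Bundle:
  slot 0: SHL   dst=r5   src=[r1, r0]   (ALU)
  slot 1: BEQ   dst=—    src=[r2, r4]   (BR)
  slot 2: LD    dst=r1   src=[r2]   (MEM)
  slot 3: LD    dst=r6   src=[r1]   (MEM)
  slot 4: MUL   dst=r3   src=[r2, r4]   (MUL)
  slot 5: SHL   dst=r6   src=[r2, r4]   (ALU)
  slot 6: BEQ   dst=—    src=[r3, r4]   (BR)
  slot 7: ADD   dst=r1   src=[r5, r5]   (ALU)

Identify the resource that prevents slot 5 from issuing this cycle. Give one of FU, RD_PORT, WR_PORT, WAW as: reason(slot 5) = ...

reason(slot 5) = RD_PORT

  0. ALU→r5 ⇒ go  {2A/1Mu/1Ld/1B | 4r 2w}
  1. BR ⇒ go  {2A/1Mu/1Ld/0B | 2r 2w}
  2. MEM→r1 ⇒ go  {2A/1Mu/0Ld/0B | 1r 1w}
  3. MEM→r6 ⇒ no(FU)  {2A/1Mu/0Ld/0B | 1r 1w}
  4. MUL→r3 ⇒ no(RD_PORT)  {2A/1Mu/0Ld/0B | 1r 1w}
  5. ALU→r6 ⇒ no(RD_PORT)  {2A/1Mu/0Ld/0B | 1r 1w}
  6. BR ⇒ no(FU)  {2A/1Mu/0Ld/0B | 1r 1w}
  7. ALU→r1 ⇒ no(WAW)  {2A/1Mu/0Ld/0B | 1r 1w}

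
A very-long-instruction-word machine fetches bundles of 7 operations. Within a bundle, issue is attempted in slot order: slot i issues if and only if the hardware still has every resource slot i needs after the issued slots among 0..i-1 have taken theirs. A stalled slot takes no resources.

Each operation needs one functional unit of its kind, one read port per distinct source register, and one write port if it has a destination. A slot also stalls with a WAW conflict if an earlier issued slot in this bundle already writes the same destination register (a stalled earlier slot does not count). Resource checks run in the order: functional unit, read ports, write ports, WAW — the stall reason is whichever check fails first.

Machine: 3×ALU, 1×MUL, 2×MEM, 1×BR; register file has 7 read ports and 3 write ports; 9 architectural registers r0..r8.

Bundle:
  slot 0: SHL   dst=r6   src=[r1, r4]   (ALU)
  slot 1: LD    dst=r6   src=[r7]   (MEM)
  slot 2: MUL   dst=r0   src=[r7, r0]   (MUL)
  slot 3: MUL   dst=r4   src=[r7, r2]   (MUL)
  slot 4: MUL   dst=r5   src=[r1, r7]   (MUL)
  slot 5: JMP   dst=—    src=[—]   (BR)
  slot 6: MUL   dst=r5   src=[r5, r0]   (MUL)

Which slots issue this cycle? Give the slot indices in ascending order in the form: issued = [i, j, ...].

issued = [0, 2, 5]

[0] ALU needs rd=2 wr=1: ok; after: ALU=2 MUL=1 MEM=2 BR=1, R=5, W=2
[1] MEM needs rd=1 wr=1: WAW; after: ALU=2 MUL=1 MEM=2 BR=1, R=5, W=2
[2] MUL needs rd=2 wr=1: ok; after: ALU=2 MUL=0 MEM=2 BR=1, R=3, W=1
[3] MUL needs rd=2 wr=1: FU; after: ALU=2 MUL=0 MEM=2 BR=1, R=3, W=1
[4] MUL needs rd=2 wr=1: FU; after: ALU=2 MUL=0 MEM=2 BR=1, R=3, W=1
[5] BR needs rd=0 wr=0: ok; after: ALU=2 MUL=0 MEM=2 BR=0, R=3, W=1
[6] MUL needs rd=2 wr=1: FU; after: ALU=2 MUL=0 MEM=2 BR=0, R=3, W=1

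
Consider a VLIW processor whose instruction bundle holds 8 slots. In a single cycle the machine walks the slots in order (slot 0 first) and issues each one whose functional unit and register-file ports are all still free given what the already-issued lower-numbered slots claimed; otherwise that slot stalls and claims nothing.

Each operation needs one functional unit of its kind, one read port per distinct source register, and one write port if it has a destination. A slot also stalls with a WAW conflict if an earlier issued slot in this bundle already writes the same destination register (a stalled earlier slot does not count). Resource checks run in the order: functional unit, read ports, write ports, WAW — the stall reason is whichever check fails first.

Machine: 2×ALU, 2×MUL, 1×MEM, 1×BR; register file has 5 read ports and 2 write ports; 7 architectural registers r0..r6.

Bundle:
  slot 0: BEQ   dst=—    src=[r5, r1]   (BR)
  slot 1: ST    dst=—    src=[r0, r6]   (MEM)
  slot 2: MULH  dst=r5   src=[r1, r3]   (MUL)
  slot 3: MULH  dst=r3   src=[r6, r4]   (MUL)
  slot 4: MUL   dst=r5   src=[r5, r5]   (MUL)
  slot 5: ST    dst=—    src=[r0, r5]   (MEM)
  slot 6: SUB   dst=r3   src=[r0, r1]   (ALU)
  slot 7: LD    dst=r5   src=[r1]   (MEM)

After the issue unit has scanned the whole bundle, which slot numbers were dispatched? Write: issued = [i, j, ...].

issued = [0, 1, 4]

[0] BR needs rd=2 wr=0: ok; after: ALU=2 MUL=2 MEM=1 BR=0, R=3, W=2
[1] MEM needs rd=2 wr=0: ok; after: ALU=2 MUL=2 MEM=0 BR=0, R=1, W=2
[2] MUL needs rd=2 wr=1: RD_PORT; after: ALU=2 MUL=2 MEM=0 BR=0, R=1, W=2
[3] MUL needs rd=2 wr=1: RD_PORT; after: ALU=2 MUL=2 MEM=0 BR=0, R=1, W=2
[4] MUL needs rd=1 wr=1: ok; after: ALU=2 MUL=1 MEM=0 BR=0, R=0, W=1
[5] MEM needs rd=2 wr=0: FU; after: ALU=2 MUL=1 MEM=0 BR=0, R=0, W=1
[6] ALU needs rd=2 wr=1: RD_PORT; after: ALU=2 MUL=1 MEM=0 BR=0, R=0, W=1
[7] MEM needs rd=1 wr=1: FU; after: ALU=2 MUL=1 MEM=0 BR=0, R=0, W=1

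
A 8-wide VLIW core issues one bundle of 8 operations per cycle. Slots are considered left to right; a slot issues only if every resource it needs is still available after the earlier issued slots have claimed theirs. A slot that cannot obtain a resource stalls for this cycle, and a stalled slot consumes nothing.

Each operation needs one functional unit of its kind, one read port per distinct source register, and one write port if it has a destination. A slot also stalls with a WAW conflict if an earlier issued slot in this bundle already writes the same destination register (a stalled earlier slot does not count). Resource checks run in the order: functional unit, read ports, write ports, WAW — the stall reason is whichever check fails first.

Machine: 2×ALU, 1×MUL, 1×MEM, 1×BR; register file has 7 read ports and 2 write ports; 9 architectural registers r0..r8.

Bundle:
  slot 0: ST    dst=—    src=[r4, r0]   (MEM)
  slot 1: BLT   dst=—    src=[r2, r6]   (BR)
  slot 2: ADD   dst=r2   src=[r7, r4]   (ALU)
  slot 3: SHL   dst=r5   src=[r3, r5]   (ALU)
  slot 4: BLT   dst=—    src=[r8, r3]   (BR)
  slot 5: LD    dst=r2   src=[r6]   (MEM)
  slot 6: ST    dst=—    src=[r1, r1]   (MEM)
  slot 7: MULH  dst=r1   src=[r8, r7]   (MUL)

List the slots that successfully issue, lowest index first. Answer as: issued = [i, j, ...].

[0] MEM needs rd=2 wr=0: ok; after: ALU=2 MUL=1 MEM=0 BR=1, R=5, W=2
[1] BR needs rd=2 wr=0: ok; after: ALU=2 MUL=1 MEM=0 BR=0, R=3, W=2
[2] ALU needs rd=2 wr=1: ok; after: ALU=1 MUL=1 MEM=0 BR=0, R=1, W=1
[3] ALU needs rd=2 wr=1: RD_PORT; after: ALU=1 MUL=1 MEM=0 BR=0, R=1, W=1
[4] BR needs rd=2 wr=0: FU; after: ALU=1 MUL=1 MEM=0 BR=0, R=1, W=1
[5] MEM needs rd=1 wr=1: FU; after: ALU=1 MUL=1 MEM=0 BR=0, R=1, W=1
[6] MEM needs rd=1 wr=0: FU; after: ALU=1 MUL=1 MEM=0 BR=0, R=1, W=1
[7] MUL needs rd=2 wr=1: RD_PORT; after: ALU=1 MUL=1 MEM=0 BR=0, R=1, W=1

issued = [0, 1, 2]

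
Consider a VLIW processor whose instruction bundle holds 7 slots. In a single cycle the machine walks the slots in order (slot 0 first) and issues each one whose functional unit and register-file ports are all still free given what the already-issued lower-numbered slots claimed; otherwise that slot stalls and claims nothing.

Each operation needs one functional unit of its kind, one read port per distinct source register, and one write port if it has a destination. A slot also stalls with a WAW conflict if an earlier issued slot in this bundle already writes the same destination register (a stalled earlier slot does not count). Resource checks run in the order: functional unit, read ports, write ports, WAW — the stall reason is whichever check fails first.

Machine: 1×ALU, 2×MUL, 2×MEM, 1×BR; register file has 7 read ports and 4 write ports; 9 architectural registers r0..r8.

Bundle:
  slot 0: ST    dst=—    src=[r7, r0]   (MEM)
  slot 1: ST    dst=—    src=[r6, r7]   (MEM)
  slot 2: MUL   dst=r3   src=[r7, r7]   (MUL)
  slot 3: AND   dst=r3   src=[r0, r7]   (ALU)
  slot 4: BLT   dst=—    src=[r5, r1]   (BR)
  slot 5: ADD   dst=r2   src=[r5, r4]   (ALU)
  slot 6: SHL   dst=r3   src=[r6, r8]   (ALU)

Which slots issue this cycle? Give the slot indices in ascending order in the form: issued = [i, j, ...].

  0. MEM ⇒ go  {1A/2Mu/1Ld/1B | 5r 4w}
  1. MEM ⇒ go  {1A/2Mu/0Ld/1B | 3r 4w}
  2. MUL→r3 ⇒ go  {1A/1Mu/0Ld/1B | 2r 3w}
  3. ALU→r3 ⇒ no(WAW)  {1A/1Mu/0Ld/1B | 2r 3w}
  4. BR ⇒ go  {1A/1Mu/0Ld/0B | 0r 3w}
  5. ALU→r2 ⇒ no(RD_PORT)  {1A/1Mu/0Ld/0B | 0r 3w}
  6. ALU→r3 ⇒ no(RD_PORT)  {1A/1Mu/0Ld/0B | 0r 3w}

issued = [0, 1, 2, 4]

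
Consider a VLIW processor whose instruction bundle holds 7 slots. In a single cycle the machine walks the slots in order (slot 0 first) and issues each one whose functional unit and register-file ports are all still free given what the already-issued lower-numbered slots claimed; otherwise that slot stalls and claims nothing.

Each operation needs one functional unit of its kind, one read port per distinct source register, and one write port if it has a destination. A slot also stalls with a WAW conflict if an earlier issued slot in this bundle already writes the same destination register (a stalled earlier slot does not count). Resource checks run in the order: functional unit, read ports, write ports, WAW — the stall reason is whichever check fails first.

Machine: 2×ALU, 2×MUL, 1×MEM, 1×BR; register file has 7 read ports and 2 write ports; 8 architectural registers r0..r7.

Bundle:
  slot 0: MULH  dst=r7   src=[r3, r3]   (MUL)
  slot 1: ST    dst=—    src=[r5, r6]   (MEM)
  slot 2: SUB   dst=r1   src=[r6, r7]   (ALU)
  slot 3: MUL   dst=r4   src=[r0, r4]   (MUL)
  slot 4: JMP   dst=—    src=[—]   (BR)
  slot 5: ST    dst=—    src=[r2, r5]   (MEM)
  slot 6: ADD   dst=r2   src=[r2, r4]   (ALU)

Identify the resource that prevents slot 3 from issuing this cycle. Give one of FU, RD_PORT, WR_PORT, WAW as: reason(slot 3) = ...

#0 MUL src=r3,r3 dispatched  <A:2 Mu:1 Ld:1 B:1 rd:6 wr:1>
#1 MEM src=r5,r6 dispatched  <A:2 Mu:1 Ld:0 B:1 rd:4 wr:1>
#2 ALU src=r6,r7 dispatched  <A:1 Mu:1 Ld:0 B:1 rd:2 wr:0>
#3 MUL src=r0,r4 held:WR_PORT  <A:1 Mu:1 Ld:0 B:1 rd:2 wr:0>
#4 BR src=- dispatched  <A:1 Mu:1 Ld:0 B:0 rd:2 wr:0>
#5 MEM src=r2,r5 held:FU  <A:1 Mu:1 Ld:0 B:0 rd:2 wr:0>
#6 ALU src=r2,r4 held:WR_PORT  <A:1 Mu:1 Ld:0 B:0 rd:2 wr:0>

reason(slot 3) = WR_PORT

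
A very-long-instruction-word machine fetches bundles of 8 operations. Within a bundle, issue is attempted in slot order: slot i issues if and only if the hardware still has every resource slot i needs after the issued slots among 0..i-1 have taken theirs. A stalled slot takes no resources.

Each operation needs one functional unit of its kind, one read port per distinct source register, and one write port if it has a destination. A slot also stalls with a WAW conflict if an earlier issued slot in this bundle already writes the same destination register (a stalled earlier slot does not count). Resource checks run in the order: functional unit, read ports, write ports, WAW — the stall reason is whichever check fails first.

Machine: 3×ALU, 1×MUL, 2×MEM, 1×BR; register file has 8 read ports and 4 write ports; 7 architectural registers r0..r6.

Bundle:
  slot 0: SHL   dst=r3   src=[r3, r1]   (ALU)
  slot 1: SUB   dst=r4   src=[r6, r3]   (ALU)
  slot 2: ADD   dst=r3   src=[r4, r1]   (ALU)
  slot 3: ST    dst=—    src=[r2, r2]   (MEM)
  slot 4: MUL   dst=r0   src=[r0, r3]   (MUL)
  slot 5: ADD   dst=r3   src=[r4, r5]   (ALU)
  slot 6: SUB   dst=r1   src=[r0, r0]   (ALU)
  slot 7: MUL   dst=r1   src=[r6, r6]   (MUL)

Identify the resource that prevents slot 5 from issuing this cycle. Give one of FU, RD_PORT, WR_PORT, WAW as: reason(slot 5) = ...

slot 0 (ALU): ISSUE — free A2,Mu1,Ld2,B1 rp6 wp3
slot 1 (ALU): ISSUE — free A1,Mu1,Ld2,B1 rp4 wp2
slot 2 (ALU): stall WAW — free A1,Mu1,Ld2,B1 rp4 wp2
slot 3 (MEM): ISSUE — free A1,Mu1,Ld1,B1 rp3 wp2
slot 4 (MUL): ISSUE — free A1,Mu0,Ld1,B1 rp1 wp1
slot 5 (ALU): stall RD_PORT — free A1,Mu0,Ld1,B1 rp1 wp1
slot 6 (ALU): ISSUE — free A0,Mu0,Ld1,B1 rp0 wp0
slot 7 (MUL): stall FU — free A0,Mu0,Ld1,B1 rp0 wp0

reason(slot 5) = RD_PORT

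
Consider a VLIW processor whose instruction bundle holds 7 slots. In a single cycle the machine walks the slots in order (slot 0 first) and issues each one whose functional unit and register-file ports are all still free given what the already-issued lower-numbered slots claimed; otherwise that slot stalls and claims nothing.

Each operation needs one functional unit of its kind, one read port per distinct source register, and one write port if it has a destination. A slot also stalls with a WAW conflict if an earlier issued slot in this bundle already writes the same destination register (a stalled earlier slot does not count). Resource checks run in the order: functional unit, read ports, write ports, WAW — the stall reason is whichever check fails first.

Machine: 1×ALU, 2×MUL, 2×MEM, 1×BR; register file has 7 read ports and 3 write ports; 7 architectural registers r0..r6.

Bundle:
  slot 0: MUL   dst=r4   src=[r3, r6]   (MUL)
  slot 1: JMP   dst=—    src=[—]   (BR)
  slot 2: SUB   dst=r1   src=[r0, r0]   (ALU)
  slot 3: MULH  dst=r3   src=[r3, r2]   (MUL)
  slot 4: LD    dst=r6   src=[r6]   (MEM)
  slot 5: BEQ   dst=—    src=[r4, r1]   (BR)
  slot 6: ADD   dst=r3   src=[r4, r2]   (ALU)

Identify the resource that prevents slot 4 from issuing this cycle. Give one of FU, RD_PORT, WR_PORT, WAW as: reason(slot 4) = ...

#0 MUL src=r3,r6 dispatched  <A:1 Mu:1 Ld:2 B:1 rd:5 wr:2>
#1 BR src=- dispatched  <A:1 Mu:1 Ld:2 B:0 rd:5 wr:2>
#2 ALU src=r0,r0 dispatched  <A:0 Mu:1 Ld:2 B:0 rd:4 wr:1>
#3 MUL src=r3,r2 dispatched  <A:0 Mu:0 Ld:2 B:0 rd:2 wr:0>
#4 MEM src=r6 held:WR_PORT  <A:0 Mu:0 Ld:2 B:0 rd:2 wr:0>
#5 BR src=r4,r1 held:FU  <A:0 Mu:0 Ld:2 B:0 rd:2 wr:0>
#6 ALU src=r4,r2 held:FU  <A:0 Mu:0 Ld:2 B:0 rd:2 wr:0>

reason(slot 4) = WR_PORT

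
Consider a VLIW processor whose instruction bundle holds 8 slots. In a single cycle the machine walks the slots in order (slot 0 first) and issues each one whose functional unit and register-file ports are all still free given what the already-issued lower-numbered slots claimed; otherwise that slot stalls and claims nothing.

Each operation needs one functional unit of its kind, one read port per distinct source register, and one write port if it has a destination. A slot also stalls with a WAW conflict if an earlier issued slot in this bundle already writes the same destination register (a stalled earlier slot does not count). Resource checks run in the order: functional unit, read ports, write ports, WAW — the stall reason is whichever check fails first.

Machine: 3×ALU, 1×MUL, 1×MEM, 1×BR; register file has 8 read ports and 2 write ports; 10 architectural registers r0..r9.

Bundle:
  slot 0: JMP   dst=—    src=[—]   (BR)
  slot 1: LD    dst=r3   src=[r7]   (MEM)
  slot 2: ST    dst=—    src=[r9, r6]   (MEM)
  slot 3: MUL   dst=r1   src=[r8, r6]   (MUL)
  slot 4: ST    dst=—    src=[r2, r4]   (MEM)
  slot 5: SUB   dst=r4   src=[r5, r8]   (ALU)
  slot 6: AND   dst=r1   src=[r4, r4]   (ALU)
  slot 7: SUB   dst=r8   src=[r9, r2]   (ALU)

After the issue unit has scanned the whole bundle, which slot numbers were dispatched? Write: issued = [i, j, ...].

slot 0 (BR): ISSUE — free A3,Mu1,Ld1,B0 rp8 wp2
slot 1 (MEM): ISSUE — free A3,Mu1,Ld0,B0 rp7 wp1
slot 2 (MEM): stall FU — free A3,Mu1,Ld0,B0 rp7 wp1
slot 3 (MUL): ISSUE — free A3,Mu0,Ld0,B0 rp5 wp0
slot 4 (MEM): stall FU — free A3,Mu0,Ld0,B0 rp5 wp0
slot 5 (ALU): stall WR_PORT — free A3,Mu0,Ld0,B0 rp5 wp0
slot 6 (ALU): stall WR_PORT — free A3,Mu0,Ld0,B0 rp5 wp0
slot 7 (ALU): stall WR_PORT — free A3,Mu0,Ld0,B0 rp5 wp0

issued = [0, 1, 3]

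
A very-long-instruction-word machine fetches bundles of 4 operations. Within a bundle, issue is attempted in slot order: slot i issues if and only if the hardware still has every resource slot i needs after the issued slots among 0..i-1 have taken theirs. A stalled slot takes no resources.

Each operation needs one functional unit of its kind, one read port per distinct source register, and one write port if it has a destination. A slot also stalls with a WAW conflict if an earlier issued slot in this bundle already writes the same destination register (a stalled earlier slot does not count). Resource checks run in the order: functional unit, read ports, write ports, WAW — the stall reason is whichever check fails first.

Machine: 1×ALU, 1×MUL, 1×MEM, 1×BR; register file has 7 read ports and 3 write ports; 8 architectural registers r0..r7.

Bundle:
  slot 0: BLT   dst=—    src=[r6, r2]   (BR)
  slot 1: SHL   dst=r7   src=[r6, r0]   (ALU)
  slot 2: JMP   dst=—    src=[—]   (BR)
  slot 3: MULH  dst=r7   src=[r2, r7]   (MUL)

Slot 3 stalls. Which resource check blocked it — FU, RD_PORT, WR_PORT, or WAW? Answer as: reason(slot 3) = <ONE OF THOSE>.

(0) want 1×BR +2rd +0wr — yes → AL1|MU1|ME1|BR0|rd5|wr3
(1) want 1×ALU +2rd +1wr — yes → AL0|MU1|ME1|BR0|rd3|wr2
(2) want 1×BR +0rd +0wr — FU → AL0|MU1|ME1|BR0|rd3|wr2
(3) want 1×MUL +2rd +1wr — WAW → AL0|MU1|ME1|BR0|rd3|wr2

reason(slot 3) = WAW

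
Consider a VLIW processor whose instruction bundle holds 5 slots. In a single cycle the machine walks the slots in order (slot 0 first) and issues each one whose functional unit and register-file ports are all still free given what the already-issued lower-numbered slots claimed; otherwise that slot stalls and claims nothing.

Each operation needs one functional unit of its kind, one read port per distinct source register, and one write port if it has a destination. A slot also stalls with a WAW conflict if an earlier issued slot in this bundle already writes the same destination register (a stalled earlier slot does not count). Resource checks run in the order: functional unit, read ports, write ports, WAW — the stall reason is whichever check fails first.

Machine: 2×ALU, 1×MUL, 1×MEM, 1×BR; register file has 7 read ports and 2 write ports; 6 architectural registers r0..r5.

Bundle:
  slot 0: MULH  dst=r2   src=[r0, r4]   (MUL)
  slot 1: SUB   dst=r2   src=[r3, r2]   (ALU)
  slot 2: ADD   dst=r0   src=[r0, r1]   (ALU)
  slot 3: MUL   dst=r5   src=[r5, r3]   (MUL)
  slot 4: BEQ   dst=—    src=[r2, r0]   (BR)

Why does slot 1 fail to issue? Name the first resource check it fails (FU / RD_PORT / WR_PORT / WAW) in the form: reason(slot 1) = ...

reason(slot 1) = WAW

#0 MUL src=r0,r4 dispatched  <A:2 Mu:0 Ld:1 B:1 rd:5 wr:1>
#1 ALU src=r3,r2 held:WAW  <A:2 Mu:0 Ld:1 B:1 rd:5 wr:1>
#2 ALU src=r0,r1 dispatched  <A:1 Mu:0 Ld:1 B:1 rd:3 wr:0>
#3 MUL src=r5,r3 held:FU  <A:1 Mu:0 Ld:1 B:1 rd:3 wr:0>
#4 BR src=r2,r0 dispatched  <A:1 Mu:0 Ld:1 B:0 rd:1 wr:0>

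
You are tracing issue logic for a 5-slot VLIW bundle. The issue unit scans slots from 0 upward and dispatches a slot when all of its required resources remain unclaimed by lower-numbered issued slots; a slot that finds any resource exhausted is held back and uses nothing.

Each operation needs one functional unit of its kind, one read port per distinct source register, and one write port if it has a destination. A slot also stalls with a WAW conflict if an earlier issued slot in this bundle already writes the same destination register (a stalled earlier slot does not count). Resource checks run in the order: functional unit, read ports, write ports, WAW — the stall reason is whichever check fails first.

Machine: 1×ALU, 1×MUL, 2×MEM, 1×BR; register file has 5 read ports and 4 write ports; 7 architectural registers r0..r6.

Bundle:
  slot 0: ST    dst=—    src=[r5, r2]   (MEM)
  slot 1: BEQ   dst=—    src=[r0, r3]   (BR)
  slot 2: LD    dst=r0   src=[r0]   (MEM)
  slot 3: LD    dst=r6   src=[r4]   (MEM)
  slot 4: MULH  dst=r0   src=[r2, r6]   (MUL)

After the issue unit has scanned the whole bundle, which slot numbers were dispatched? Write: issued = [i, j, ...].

issued = [0, 1, 2]

slot 0 (MEM): ISSUE — free A1,Mu1,Ld1,B1 rp3 wp4
slot 1 (BR): ISSUE — free A1,Mu1,Ld1,B0 rp1 wp4
slot 2 (MEM): ISSUE — free A1,Mu1,Ld0,B0 rp0 wp3
slot 3 (MEM): stall FU — free A1,Mu1,Ld0,B0 rp0 wp3
slot 4 (MUL): stall RD_PORT — free A1,Mu1,Ld0,B0 rp0 wp3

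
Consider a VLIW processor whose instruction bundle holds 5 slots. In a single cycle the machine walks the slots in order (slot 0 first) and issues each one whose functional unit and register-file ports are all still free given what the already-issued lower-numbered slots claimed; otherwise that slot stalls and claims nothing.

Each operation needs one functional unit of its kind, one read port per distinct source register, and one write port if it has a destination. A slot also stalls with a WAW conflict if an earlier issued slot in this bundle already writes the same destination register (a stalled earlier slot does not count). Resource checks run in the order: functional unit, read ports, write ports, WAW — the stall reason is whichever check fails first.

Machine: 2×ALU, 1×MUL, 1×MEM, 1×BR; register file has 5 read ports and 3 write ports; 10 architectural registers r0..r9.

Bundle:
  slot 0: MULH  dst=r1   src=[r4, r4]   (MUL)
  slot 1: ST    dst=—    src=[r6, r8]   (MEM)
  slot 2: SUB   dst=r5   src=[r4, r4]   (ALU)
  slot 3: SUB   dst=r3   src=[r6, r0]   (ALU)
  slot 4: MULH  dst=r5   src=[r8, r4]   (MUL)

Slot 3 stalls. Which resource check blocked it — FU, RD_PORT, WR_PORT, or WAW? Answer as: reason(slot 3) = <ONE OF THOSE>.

reason(slot 3) = RD_PORT

[0] MUL needs rd=1 wr=1: ok; after: ALU=2 MUL=0 MEM=1 BR=1, R=4, W=2
[1] MEM needs rd=2 wr=0: ok; after: ALU=2 MUL=0 MEM=0 BR=1, R=2, W=2
[2] ALU needs rd=1 wr=1: ok; after: ALU=1 MUL=0 MEM=0 BR=1, R=1, W=1
[3] ALU needs rd=2 wr=1: RD_PORT; after: ALU=1 MUL=0 MEM=0 BR=1, R=1, W=1
[4] MUL needs rd=2 wr=1: FU; after: ALU=1 MUL=0 MEM=0 BR=1, R=1, W=1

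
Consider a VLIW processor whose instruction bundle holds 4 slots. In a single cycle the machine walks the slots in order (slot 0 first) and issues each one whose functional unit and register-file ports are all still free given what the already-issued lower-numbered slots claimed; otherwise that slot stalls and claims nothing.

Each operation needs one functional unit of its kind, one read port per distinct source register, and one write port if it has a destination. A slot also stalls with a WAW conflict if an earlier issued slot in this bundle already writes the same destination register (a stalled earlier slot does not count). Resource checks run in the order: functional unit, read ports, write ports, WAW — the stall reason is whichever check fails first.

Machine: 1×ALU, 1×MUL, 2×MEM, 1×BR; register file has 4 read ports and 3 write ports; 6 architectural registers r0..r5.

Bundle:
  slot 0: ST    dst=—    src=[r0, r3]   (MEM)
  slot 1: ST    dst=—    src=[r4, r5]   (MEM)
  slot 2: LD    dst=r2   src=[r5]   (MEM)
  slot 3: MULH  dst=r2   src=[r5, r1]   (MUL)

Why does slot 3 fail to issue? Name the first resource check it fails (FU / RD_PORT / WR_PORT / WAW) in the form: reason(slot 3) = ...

reason(slot 3) = RD_PORT

  0. MEM ⇒ go  {1A/1Mu/1Ld/1B | 2r 3w}
  1. MEM ⇒ go  {1A/1Mu/0Ld/1B | 0r 3w}
  2. MEM→r2 ⇒ no(FU)  {1A/1Mu/0Ld/1B | 0r 3w}
  3. MUL→r2 ⇒ no(RD_PORT)  {1A/1Mu/0Ld/1B | 0r 3w}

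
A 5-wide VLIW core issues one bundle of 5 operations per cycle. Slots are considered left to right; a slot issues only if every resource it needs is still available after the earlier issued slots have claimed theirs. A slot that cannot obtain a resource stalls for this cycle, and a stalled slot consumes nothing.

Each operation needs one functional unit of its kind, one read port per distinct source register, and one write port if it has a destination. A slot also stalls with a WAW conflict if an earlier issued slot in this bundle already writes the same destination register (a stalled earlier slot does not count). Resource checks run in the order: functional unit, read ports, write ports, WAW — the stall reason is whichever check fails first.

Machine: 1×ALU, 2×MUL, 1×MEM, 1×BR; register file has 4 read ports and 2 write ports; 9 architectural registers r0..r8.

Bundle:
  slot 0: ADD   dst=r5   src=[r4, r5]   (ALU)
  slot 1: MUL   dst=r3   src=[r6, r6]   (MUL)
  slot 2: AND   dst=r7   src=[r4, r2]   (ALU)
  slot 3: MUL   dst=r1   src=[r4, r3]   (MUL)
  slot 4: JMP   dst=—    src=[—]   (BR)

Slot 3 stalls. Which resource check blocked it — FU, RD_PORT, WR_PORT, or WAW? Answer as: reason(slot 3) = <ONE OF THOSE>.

reason(slot 3) = RD_PORT

  0. ALU→r5 ⇒ go  {0A/2Mu/1Ld/1B | 2r 1w}
  1. MUL→r3 ⇒ go  {0A/1Mu/1Ld/1B | 1r 0w}
  2. ALU→r7 ⇒ no(FU)  {0A/1Mu/1Ld/1B | 1r 0w}
  3. MUL→r1 ⇒ no(RD_PORT)  {0A/1Mu/1Ld/1B | 1r 0w}
  4. BR ⇒ go  {0A/1Mu/1Ld/0B | 1r 0w}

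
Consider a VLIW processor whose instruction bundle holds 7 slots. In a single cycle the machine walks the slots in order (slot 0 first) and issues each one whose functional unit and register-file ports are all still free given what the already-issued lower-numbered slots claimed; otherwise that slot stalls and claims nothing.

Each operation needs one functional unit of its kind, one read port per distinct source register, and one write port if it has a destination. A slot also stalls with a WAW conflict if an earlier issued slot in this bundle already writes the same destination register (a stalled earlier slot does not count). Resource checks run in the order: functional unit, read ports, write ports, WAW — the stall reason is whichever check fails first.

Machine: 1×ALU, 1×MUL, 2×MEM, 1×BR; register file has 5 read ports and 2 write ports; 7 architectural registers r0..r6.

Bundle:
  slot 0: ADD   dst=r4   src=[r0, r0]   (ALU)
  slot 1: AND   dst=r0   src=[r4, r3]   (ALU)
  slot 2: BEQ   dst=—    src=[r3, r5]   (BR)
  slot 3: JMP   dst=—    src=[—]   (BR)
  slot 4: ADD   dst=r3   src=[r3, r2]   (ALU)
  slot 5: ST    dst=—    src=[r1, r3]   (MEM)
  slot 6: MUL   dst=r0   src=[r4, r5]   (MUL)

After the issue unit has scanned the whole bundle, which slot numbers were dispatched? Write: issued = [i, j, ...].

#0 ALU src=r0,r0 dispatched  <A:0 Mu:1 Ld:2 B:1 rd:4 wr:1>
#1 ALU src=r4,r3 held:FU  <A:0 Mu:1 Ld:2 B:1 rd:4 wr:1>
#2 BR src=r3,r5 dispatched  <A:0 Mu:1 Ld:2 B:0 rd:2 wr:1>
#3 BR src=- held:FU  <A:0 Mu:1 Ld:2 B:0 rd:2 wr:1>
#4 ALU src=r3,r2 held:FU  <A:0 Mu:1 Ld:2 B:0 rd:2 wr:1>
#5 MEM src=r1,r3 dispatched  <A:0 Mu:1 Ld:1 B:0 rd:0 wr:1>
#6 MUL src=r4,r5 held:RD_PORT  <A:0 Mu:1 Ld:1 B:0 rd:0 wr:1>

issued = [0, 2, 5]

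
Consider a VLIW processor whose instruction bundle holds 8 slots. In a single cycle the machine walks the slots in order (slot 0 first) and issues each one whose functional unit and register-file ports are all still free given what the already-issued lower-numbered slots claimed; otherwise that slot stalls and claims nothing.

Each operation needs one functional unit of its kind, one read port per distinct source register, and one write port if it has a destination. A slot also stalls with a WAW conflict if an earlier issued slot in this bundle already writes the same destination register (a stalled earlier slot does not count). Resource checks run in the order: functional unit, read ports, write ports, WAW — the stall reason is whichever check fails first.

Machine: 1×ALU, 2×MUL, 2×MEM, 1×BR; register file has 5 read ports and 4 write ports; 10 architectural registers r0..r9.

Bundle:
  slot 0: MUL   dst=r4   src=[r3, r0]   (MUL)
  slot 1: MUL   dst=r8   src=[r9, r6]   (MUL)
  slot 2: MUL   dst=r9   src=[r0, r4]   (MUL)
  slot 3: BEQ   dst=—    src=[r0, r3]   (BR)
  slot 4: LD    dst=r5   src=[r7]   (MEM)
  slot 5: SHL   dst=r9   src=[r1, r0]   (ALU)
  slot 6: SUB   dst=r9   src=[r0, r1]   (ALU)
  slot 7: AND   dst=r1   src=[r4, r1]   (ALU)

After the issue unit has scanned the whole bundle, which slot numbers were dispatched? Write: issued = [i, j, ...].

#0 MUL src=r3,r0 dispatched  <A:1 Mu:1 Ld:2 B:1 rd:3 wr:3>
#1 MUL src=r9,r6 dispatched  <A:1 Mu:0 Ld:2 B:1 rd:1 wr:2>
#2 MUL src=r0,r4 held:FU  <A:1 Mu:0 Ld:2 B:1 rd:1 wr:2>
#3 BR src=r0,r3 held:RD_PORT  <A:1 Mu:0 Ld:2 B:1 rd:1 wr:2>
#4 MEM src=r7 dispatched  <A:1 Mu:0 Ld:1 B:1 rd:0 wr:1>
#5 ALU src=r1,r0 held:RD_PORT  <A:1 Mu:0 Ld:1 B:1 rd:0 wr:1>
#6 ALU src=r0,r1 held:RD_PORT  <A:1 Mu:0 Ld:1 B:1 rd:0 wr:1>
#7 ALU src=r4,r1 held:RD_PORT  <A:1 Mu:0 Ld:1 B:1 rd:0 wr:1>

issued = [0, 1, 4]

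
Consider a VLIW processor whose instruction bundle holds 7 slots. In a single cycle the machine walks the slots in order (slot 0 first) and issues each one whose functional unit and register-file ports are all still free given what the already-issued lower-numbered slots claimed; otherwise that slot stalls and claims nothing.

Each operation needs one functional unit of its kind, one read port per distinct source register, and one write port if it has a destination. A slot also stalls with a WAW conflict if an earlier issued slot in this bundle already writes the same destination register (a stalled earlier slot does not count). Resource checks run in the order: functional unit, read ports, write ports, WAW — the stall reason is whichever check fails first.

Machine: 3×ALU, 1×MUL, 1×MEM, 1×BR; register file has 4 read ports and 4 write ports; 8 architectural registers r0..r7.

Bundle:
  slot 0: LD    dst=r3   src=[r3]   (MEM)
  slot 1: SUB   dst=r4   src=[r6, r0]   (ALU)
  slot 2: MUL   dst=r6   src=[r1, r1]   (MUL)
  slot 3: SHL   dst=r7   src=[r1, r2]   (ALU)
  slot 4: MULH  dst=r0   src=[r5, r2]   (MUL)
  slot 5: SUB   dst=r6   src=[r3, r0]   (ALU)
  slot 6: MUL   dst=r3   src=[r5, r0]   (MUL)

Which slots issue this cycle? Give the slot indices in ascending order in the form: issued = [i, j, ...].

issued = [0, 1, 2]

(0) want 1×MEM +1rd +1wr — yes → AL3|MU1|ME0|BR1|rd3|wr3
(1) want 1×ALU +2rd +1wr — yes → AL2|MU1|ME0|BR1|rd1|wr2
(2) want 1×MUL +1rd +1wr — yes → AL2|MU0|ME0|BR1|rd0|wr1
(3) want 1×ALU +2rd +1wr — RD_PORT → AL2|MU0|ME0|BR1|rd0|wr1
(4) want 1×MUL +2rd +1wr — FU → AL2|MU0|ME0|BR1|rd0|wr1
(5) want 1×ALU +2rd +1wr — RD_PORT → AL2|MU0|ME0|BR1|rd0|wr1
(6) want 1×MUL +2rd +1wr — FU → AL2|MU0|ME0|BR1|rd0|wr1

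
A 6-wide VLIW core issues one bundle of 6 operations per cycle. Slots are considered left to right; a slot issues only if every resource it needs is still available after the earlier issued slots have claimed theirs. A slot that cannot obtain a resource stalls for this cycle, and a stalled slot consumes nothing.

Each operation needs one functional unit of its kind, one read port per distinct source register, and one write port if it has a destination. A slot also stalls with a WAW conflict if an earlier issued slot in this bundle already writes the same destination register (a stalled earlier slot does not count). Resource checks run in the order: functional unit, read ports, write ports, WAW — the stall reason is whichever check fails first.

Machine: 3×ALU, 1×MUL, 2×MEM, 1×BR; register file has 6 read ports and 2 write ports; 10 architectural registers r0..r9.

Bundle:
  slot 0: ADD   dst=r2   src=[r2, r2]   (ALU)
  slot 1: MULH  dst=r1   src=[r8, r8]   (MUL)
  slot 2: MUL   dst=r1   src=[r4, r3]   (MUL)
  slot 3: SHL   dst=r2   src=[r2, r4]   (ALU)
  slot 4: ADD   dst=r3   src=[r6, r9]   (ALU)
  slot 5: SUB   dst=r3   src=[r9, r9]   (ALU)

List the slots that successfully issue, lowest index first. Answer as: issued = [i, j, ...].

issued = [0, 1]

  0. ALU→r2 ⇒ go  {2A/1Mu/2Ld/1B | 5r 1w}
  1. MUL→r1 ⇒ go  {2A/0Mu/2Ld/1B | 4r 0w}
  2. MUL→r1 ⇒ no(FU)  {2A/0Mu/2Ld/1B | 4r 0w}
  3. ALU→r2 ⇒ no(WR_PORT)  {2A/0Mu/2Ld/1B | 4r 0w}
  4. ALU→r3 ⇒ no(WR_PORT)  {2A/0Mu/2Ld/1B | 4r 0w}
  5. ALU→r3 ⇒ no(WR_PORT)  {2A/0Mu/2Ld/1B | 4r 0w}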